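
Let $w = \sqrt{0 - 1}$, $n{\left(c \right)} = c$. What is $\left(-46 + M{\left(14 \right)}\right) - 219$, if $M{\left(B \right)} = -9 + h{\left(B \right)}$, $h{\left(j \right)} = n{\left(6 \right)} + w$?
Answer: $-268 + i \approx -268.0 + 1.0 i$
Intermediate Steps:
$w = i$ ($w = \sqrt{-1} = i \approx 1.0 i$)
$h{\left(j \right)} = 6 + i$
$M{\left(B \right)} = -3 + i$ ($M{\left(B \right)} = -9 + \left(6 + i\right) = -3 + i$)
$\left(-46 + M{\left(14 \right)}\right) - 219 = \left(-46 - \left(3 - i\right)\right) - 219 = \left(-49 + i\right) - 219 = -268 + i$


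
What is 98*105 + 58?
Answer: 10348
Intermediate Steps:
98*105 + 58 = 10290 + 58 = 10348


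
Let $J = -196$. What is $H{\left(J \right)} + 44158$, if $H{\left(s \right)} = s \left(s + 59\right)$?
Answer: $71010$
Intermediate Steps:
$H{\left(s \right)} = s \left(59 + s\right)$
$H{\left(J \right)} + 44158 = - 196 \left(59 - 196\right) + 44158 = \left(-196\right) \left(-137\right) + 44158 = 26852 + 44158 = 71010$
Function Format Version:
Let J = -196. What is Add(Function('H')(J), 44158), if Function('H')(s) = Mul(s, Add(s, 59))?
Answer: 71010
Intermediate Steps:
Function('H')(s) = Mul(s, Add(59, s))
Add(Function('H')(J), 44158) = Add(Mul(-196, Add(59, -196)), 44158) = Add(Mul(-196, -137), 44158) = Add(26852, 44158) = 71010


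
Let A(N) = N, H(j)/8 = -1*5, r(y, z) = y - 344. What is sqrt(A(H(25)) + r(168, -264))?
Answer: 6*I*sqrt(6) ≈ 14.697*I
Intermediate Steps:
r(y, z) = -344 + y
H(j) = -40 (H(j) = 8*(-1*5) = 8*(-5) = -40)
sqrt(A(H(25)) + r(168, -264)) = sqrt(-40 + (-344 + 168)) = sqrt(-40 - 176) = sqrt(-216) = 6*I*sqrt(6)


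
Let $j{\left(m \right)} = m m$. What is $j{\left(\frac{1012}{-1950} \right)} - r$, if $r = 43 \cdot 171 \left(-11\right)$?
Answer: $\frac{76889657911}{950625} \approx 80883.0$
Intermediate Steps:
$j{\left(m \right)} = m^{2}$
$r = -80883$ ($r = 7353 \left(-11\right) = -80883$)
$j{\left(\frac{1012}{-1950} \right)} - r = \left(\frac{1012}{-1950}\right)^{2} - -80883 = \left(1012 \left(- \frac{1}{1950}\right)\right)^{2} + 80883 = \left(- \frac{506}{975}\right)^{2} + 80883 = \frac{256036}{950625} + 80883 = \frac{76889657911}{950625}$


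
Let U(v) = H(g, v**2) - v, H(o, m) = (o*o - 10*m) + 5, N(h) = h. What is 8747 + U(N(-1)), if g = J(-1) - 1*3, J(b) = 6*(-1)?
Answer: 8824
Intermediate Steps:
J(b) = -6
g = -9 (g = -6 - 1*3 = -6 - 3 = -9)
H(o, m) = 5 + o**2 - 10*m (H(o, m) = (o**2 - 10*m) + 5 = 5 + o**2 - 10*m)
U(v) = 86 - v - 10*v**2 (U(v) = (5 + (-9)**2 - 10*v**2) - v = (5 + 81 - 10*v**2) - v = (86 - 10*v**2) - v = 86 - v - 10*v**2)
8747 + U(N(-1)) = 8747 + (86 - 1*(-1) - 10*(-1)**2) = 8747 + (86 + 1 - 10*1) = 8747 + (86 + 1 - 10) = 8747 + 77 = 8824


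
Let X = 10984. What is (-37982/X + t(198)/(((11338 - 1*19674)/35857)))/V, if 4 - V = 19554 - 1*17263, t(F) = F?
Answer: 4893723061/13087732568 ≈ 0.37392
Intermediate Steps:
V = -2287 (V = 4 - (19554 - 1*17263) = 4 - (19554 - 17263) = 4 - 1*2291 = 4 - 2291 = -2287)
(-37982/X + t(198)/(((11338 - 1*19674)/35857)))/V = (-37982/10984 + 198/(((11338 - 1*19674)/35857)))/(-2287) = (-37982*1/10984 + 198/(((11338 - 19674)*(1/35857))))*(-1/2287) = (-18991/5492 + 198/((-8336*1/35857)))*(-1/2287) = (-18991/5492 + 198/(-8336/35857))*(-1/2287) = (-18991/5492 + 198*(-35857/8336))*(-1/2287) = (-18991/5492 - 3549843/4168)*(-1/2287) = -4893723061/5722664*(-1/2287) = 4893723061/13087732568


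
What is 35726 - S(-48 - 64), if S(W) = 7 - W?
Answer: 35607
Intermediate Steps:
35726 - S(-48 - 64) = 35726 - (7 - (-48 - 64)) = 35726 - (7 - 1*(-112)) = 35726 - (7 + 112) = 35726 - 1*119 = 35726 - 119 = 35607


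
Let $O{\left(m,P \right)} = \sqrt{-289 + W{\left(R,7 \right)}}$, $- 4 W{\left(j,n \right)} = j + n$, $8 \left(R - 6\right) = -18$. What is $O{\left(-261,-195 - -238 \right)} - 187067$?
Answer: $-187067 + \frac{i \sqrt{4667}}{4} \approx -1.8707 \cdot 10^{5} + 17.079 i$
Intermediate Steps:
$R = \frac{15}{4}$ ($R = 6 + \frac{1}{8} \left(-18\right) = 6 - \frac{9}{4} = \frac{15}{4} \approx 3.75$)
$W{\left(j,n \right)} = - \frac{j}{4} - \frac{n}{4}$ ($W{\left(j,n \right)} = - \frac{j + n}{4} = - \frac{j}{4} - \frac{n}{4}$)
$O{\left(m,P \right)} = \frac{i \sqrt{4667}}{4}$ ($O{\left(m,P \right)} = \sqrt{-289 - \frac{43}{16}} = \sqrt{- \frac{4667}{16}} = \frac{i \sqrt{4667}}{4}$)
$O{\left(-261,-195 - -238 \right)} - 187067 = \frac{i \sqrt{4667}}{4} - 187067 = -187067 + \frac{i \sqrt{4667}}{4}$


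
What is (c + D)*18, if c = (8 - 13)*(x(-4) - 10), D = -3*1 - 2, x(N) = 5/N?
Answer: 1845/2 ≈ 922.50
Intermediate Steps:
D = -5 (D = -3 - 2 = -5)
c = 225/4 (c = (8 - 13)*(5/(-4) - 10) = -5*(5*(-¼) - 10) = -5*(-5/4 - 10) = -5*(-45/4) = 225/4 ≈ 56.250)
(c + D)*18 = (225/4 - 5)*18 = (205/4)*18 = 1845/2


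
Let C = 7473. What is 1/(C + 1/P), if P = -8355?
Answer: 8355/62436914 ≈ 0.00013381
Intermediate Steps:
1/(C + 1/P) = 1/(7473 + 1/(-8355)) = 1/(7473 - 1/8355) = 1/(62436914/8355) = 8355/62436914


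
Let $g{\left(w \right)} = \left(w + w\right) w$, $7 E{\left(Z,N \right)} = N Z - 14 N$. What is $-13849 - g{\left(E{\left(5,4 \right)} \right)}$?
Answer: $- \frac{681193}{49} \approx -13902.0$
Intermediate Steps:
$E{\left(Z,N \right)} = - 2 N + \frac{N Z}{7}$ ($E{\left(Z,N \right)} = \frac{N Z - 14 N}{7} = \frac{- 14 N + N Z}{7} = - 2 N + \frac{N Z}{7}$)
$g{\left(w \right)} = 2 w^{2}$ ($g{\left(w \right)} = 2 w w = 2 w^{2}$)
$-13849 - g{\left(E{\left(5,4 \right)} \right)} = -13849 - 2 \left(\frac{1}{7} \cdot 4 \left(-14 + 5\right)\right)^{2} = -13849 - 2 \left(\frac{1}{7} \cdot 4 \left(-9\right)\right)^{2} = -13849 - 2 \left(- \frac{36}{7}\right)^{2} = -13849 - 2 \cdot \frac{1296}{49} = -13849 - \frac{2592}{49} = - \frac{681193}{49}$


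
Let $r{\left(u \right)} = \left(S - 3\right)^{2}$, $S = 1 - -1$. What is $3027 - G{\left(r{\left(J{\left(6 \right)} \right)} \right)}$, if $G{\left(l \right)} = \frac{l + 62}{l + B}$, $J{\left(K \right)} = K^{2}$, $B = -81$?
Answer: $\frac{242223}{80} \approx 3027.8$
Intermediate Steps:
$S = 2$ ($S = 1 + 1 = 2$)
$r{\left(u \right)} = 1$ ($r{\left(u \right)} = \left(2 - 3\right)^{2} = \left(-1\right)^{2} = 1$)
$G{\left(l \right)} = \frac{62 + l}{-81 + l}$ ($G{\left(l \right)} = \frac{l + 62}{l - 81} = \frac{62 + l}{-81 + l}$)
$3027 - G{\left(r{\left(J{\left(6 \right)} \right)} \right)} = 3027 - \frac{62 + 1}{-81 + 1} = 3027 - \frac{1}{-80} \cdot 63 = 3027 - \left(- \frac{1}{80}\right) 63 = 3027 - - \frac{63}{80} = 3027 + \frac{63}{80} = \frac{242223}{80}$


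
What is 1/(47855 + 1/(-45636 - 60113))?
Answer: 105749/5060618394 ≈ 2.0896e-5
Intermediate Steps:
1/(47855 + 1/(-45636 - 60113)) = 1/(47855 + 1/(-105749)) = 1/(47855 - 1/105749) = 1/(5060618394/105749) = 105749/5060618394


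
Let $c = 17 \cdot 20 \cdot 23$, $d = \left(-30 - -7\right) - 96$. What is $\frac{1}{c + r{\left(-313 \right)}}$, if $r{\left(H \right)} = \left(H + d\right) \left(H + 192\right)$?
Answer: $\frac{1}{60092} \approx 1.6641 \cdot 10^{-5}$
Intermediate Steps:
$d = -119$ ($d = \left(-30 + 7\right) - 96 = -23 - 96 = -119$)
$c = 7820$ ($c = 340 \cdot 23 = 7820$)
$r{\left(H \right)} = \left(-119 + H\right) \left(192 + H\right)$ ($r{\left(H \right)} = \left(H - 119\right) \left(H + 192\right) = \left(-119 + H\right) \left(192 + H\right)$)
$\frac{1}{c + r{\left(-313 \right)}} = \frac{1}{7820 + \left(-22848 + \left(-313\right)^{2} + 73 \left(-313\right)\right)} = \frac{1}{7820 - -52272} = \frac{1}{7820 + 52272} = \frac{1}{60092}$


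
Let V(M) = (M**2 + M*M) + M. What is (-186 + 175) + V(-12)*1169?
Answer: 322633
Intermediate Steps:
V(M) = M + 2*M**2 (V(M) = (M**2 + M**2) + M = 2*M**2 + M = M + 2*M**2)
(-186 + 175) + V(-12)*1169 = (-186 + 175) - 12*(1 + 2*(-12))*1169 = -11 - 12*(1 - 24)*1169 = -11 - 12*(-23)*1169 = -11 + 276*1169 = -11 + 322644 = 322633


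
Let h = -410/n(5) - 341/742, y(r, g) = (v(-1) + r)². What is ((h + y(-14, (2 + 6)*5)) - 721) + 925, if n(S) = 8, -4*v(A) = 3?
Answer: 2195447/5936 ≈ 369.85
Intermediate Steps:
v(A) = -¾ (v(A) = -¼*3 = -¾)
y(r, g) = (-¾ + r)²
h = -76737/1484 (h = -410/8 - 341/742 = -410*⅛ - 341*1/742 = -205/4 - 341/742 = -76737/1484 ≈ -51.710)
((h + y(-14, (2 + 6)*5)) - 721) + 925 = ((-76737/1484 + (-3 + 4*(-14))²/16) - 721) + 925 = ((-76737/1484 + (-3 - 56)²/16) - 721) + 925 = ((-76737/1484 + (1/16)*(-59)²) - 721) + 925 = ((-76737/1484 + (1/16)*3481) - 721) + 925 = ((-76737/1484 + 3481/16) - 721) + 925 = (984503/5936 - 721) + 925 = -3295353/5936 + 925 = 2195447/5936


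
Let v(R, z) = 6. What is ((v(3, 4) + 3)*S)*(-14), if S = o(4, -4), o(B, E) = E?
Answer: 504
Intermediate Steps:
S = -4
((v(3, 4) + 3)*S)*(-14) = ((6 + 3)*(-4))*(-14) = (9*(-4))*(-14) = -36*(-14) = 504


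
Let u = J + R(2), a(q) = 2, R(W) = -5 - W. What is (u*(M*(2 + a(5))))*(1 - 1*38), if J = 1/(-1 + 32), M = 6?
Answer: 191808/31 ≈ 6187.4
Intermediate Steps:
J = 1/31 ≈ 0.032258
u = -216/31 (u = 1/31 + (-5 - 1*2) = 1/31 + (-5 - 2) = 1/31 - 7 = -216/31 ≈ -6.9677)
(u*(M*(2 + a(5))))*(1 - 1*38) = (-1296*(2 + 2)/31)*(1 - 1*38) = (-1296*4/31)*(1 - 38) = -216/31*24*(-37) = -5184/31*(-37) = 191808/31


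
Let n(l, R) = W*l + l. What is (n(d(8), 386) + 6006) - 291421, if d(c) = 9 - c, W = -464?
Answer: -285878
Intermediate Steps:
n(l, R) = -463*l (n(l, R) = -464*l + l = -463*l)
(n(d(8), 386) + 6006) - 291421 = (-463*(9 - 1*8) + 6006) - 291421 = (-463*(9 - 8) + 6006) - 291421 = (-463*1 + 6006) - 291421 = (-463 + 6006) - 291421 = 5543 - 291421 = -285878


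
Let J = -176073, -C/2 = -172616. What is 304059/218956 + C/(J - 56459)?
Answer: -1221792601/12728569148 ≈ -0.095988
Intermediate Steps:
C = 345232 (C = -2*(-172616) = 345232)
304059/218956 + C/(J - 56459) = 304059/218956 + 345232/(-176073 - 56459) = 304059*(1/218956) + 345232/(-232532) = 304059/218956 + 345232*(-1/232532) = 304059/218956 - 86308/58133 = -1221792601/12728569148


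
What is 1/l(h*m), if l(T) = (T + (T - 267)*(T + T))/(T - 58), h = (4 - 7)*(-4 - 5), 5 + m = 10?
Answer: -77/35505 ≈ -0.0021687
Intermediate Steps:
m = 5 (m = -5 + 10 = 5)
h = 27 (h = -3*(-9) = 27)
l(T) = (T + 2*T*(-267 + T))/(-58 + T) (l(T) = (T + (-267 + T)*(2*T))/(-58 + T) = (T + 2*T*(-267 + T))/(-58 + T))
1/l(h*m) = 1/((27*5)*(-533 + 2*(27*5))/(-58 + 27*5)) = 1/(135*(-533 + 2*135)/(-58 + 135)) = 1/(135*(-533 + 270)/77) = 1/(135*(1/77)*(-263)) = 1/(-35505/77) = -77/35505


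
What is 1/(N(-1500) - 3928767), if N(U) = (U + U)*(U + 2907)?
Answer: -1/8149767 ≈ -1.2270e-7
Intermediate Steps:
N(U) = 2*U*(2907 + U) (N(U) = (2*U)*(2907 + U) = 2*U*(2907 + U))
1/(N(-1500) - 3928767) = 1/(2*(-1500)*(2907 - 1500) - 3928767) = 1/(2*(-1500)*1407 - 3928767) = 1/(-4221000 - 3928767) = 1/(-8149767) = -1/8149767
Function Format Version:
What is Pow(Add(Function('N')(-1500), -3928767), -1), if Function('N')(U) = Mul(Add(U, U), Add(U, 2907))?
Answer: Rational(-1, 8149767) ≈ -1.2270e-7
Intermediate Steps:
Function('N')(U) = Mul(2, U, Add(2907, U)) (Function('N')(U) = Mul(Mul(2, U), Add(2907, U)) = Mul(2, U, Add(2907, U)))
Pow(Add(Function('N')(-1500), -3928767), -1) = Pow(Add(Mul(2, -1500, Add(2907, -1500)), -3928767), -1) = Pow(Add(Mul(2, -1500, 1407), -3928767), -1) = Pow(Add(-4221000, -3928767), -1) = Pow(-8149767, -1) = Rational(-1, 8149767)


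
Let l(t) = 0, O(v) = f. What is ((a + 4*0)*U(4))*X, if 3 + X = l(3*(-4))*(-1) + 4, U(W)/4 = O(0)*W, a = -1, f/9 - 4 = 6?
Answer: -1440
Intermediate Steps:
f = 90 (f = 36 + 9*6 = 36 + 54 = 90)
O(v) = 90
U(W) = 360*W (U(W) = 4*(90*W) = 360*W)
X = 1 (X = -3 + (0*(-1) + 4) = -3 + (0 + 4) = -3 + 4 = 1)
((a + 4*0)*U(4))*X = ((-1 + 4*0)*(360*4))*1 = ((-1 + 0)*1440)*1 = -1*1440*1 = -1440*1 = -1440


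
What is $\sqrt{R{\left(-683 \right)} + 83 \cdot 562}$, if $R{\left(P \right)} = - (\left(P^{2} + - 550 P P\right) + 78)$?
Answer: $\sqrt{256149029} \approx 16005.0$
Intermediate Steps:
$R{\left(P \right)} = -78 + 549 P^{2}$ ($R{\left(P \right)} = - (\left(P^{2} - 550 P^{2}\right) + 78) = - (- 549 P^{2} + 78) = - (78 - 549 P^{2}) = -78 + 549 P^{2}$)
$\sqrt{R{\left(-683 \right)} + 83 \cdot 562} = \sqrt{\left(-78 + 549 \left(-683\right)^{2}\right) + 83 \cdot 562} = \sqrt{\left(-78 + 549 \cdot 466489\right) + 46646} = \sqrt{\left(-78 + 256102461\right) + 46646} = \sqrt{256102383 + 46646} = \sqrt{256149029}$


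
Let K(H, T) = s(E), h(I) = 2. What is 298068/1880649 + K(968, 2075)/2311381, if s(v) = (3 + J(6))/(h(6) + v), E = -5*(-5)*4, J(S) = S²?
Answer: 7808093551103/49264825484382 ≈ 0.15849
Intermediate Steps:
E = 100 (E = 25*4 = 100)
s(v) = 39/(2 + v) (s(v) = (3 + 6²)/(2 + v) = (3 + 36)/(2 + v) = 39/(2 + v))
K(H, T) = 13/34 (K(H, T) = 39/(2 + 100) = 39/102 = 39*(1/102) = 13/34)
298068/1880649 + K(968, 2075)/2311381 = 298068/1880649 + (13/34)/2311381 = 298068*(1/1880649) + (13/34)*(1/2311381) = 99356/626883 + 13/78586954 = 7808093551103/49264825484382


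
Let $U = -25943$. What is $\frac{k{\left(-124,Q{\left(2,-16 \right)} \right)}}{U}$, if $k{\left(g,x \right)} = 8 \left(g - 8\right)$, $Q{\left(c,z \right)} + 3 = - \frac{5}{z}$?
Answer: $\frac{1056}{25943} \approx 0.040705$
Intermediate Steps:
$Q{\left(c,z \right)} = -3 - \frac{5}{z}$
$k{\left(g,x \right)} = -64 + 8 g$ ($k{\left(g,x \right)} = 8 \left(-8 + g\right) = -64 + 8 g$)
$\frac{k{\left(-124,Q{\left(2,-16 \right)} \right)}}{U} = \frac{-64 + 8 \left(-124\right)}{-25943} = \left(-64 - 992\right) \left(- \frac{1}{25943}\right) = \left(-1056\right) \left(- \frac{1}{25943}\right) = \frac{1056}{25943}$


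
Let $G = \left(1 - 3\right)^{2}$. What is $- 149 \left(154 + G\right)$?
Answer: $-23542$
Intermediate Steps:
$G = 4$ ($G = \left(-2\right)^{2} = 4$)
$- 149 \left(154 + G\right) = - 149 \left(154 + 4\right) = \left(-149\right) 158 = -23542$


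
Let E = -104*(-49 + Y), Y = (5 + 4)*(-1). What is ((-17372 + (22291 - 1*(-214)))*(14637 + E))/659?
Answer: 106093977/659 ≈ 1.6099e+5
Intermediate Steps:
Y = -9 (Y = 9*(-1) = -9)
E = 6032 (E = -104*(-49 - 9) = -104*(-58) = 6032)
((-17372 + (22291 - 1*(-214)))*(14637 + E))/659 = ((-17372 + (22291 - 1*(-214)))*(14637 + 6032))/659 = ((-17372 + (22291 + 214))*20669)*(1/659) = ((-17372 + 22505)*20669)*(1/659) = (5133*20669)*(1/659) = 106093977*(1/659) = 106093977/659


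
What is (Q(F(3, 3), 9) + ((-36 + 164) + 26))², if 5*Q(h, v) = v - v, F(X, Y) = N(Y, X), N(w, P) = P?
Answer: 23716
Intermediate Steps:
F(X, Y) = X
Q(h, v) = 0 (Q(h, v) = (v - v)/5 = (⅕)*0 = 0)
(Q(F(3, 3), 9) + ((-36 + 164) + 26))² = (0 + ((-36 + 164) + 26))² = (0 + (128 + 26))² = (0 + 154)² = 154² = 23716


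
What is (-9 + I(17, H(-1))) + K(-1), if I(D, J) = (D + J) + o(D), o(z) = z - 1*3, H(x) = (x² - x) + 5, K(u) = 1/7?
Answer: 204/7 ≈ 29.143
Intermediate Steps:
K(u) = ⅐
H(x) = 5 + x² - x
o(z) = -3 + z (o(z) = z - 3 = -3 + z)
I(D, J) = -3 + J + 2*D (I(D, J) = (D + J) + (-3 + D) = -3 + J + 2*D)
(-9 + I(17, H(-1))) + K(-1) = (-9 + (-3 + (5 + (-1)² - 1*(-1)) + 2*17)) + ⅐ = (-9 + (-3 + (5 + 1 + 1) + 34)) + ⅐ = (-9 + (-3 + 7 + 34)) + ⅐ = (-9 + 38) + ⅐ = 29 + ⅐ = 204/7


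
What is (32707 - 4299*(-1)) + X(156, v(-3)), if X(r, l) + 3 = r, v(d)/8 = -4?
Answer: 37159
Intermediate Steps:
v(d) = -32 (v(d) = 8*(-4) = -32)
X(r, l) = -3 + r
(32707 - 4299*(-1)) + X(156, v(-3)) = (32707 - 4299*(-1)) + (-3 + 156) = (32707 + 4299) + 153 = 37006 + 153 = 37159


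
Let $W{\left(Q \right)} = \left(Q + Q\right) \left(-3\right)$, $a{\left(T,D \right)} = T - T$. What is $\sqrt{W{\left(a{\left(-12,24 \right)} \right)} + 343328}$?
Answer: $4 \sqrt{21458} \approx 585.94$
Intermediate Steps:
$a{\left(T,D \right)} = 0$
$W{\left(Q \right)} = - 6 Q$ ($W{\left(Q \right)} = 2 Q \left(-3\right) = - 6 Q$)
$\sqrt{W{\left(a{\left(-12,24 \right)} \right)} + 343328} = \sqrt{\left(-6\right) 0 + 343328} = \sqrt{0 + 343328} = \sqrt{343328} = 4 \sqrt{21458}$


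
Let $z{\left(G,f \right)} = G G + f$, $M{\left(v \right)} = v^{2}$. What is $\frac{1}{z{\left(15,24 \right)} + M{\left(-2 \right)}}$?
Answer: $\frac{1}{253} \approx 0.0039526$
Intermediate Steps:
$z{\left(G,f \right)} = f + G^{2}$ ($z{\left(G,f \right)} = G^{2} + f = f + G^{2}$)
$\frac{1}{z{\left(15,24 \right)} + M{\left(-2 \right)}} = \frac{1}{\left(24 + 15^{2}\right) + \left(-2\right)^{2}} = \frac{1}{\left(24 + 225\right) + 4} = \frac{1}{249 + 4} = \frac{1}{253}$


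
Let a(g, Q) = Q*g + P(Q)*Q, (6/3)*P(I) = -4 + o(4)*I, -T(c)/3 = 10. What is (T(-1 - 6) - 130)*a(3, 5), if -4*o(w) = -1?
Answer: -1300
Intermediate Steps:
o(w) = ¼ (o(w) = -¼*(-1) = ¼)
T(c) = -30 (T(c) = -3*10 = -30)
P(I) = -2 + I/8 (P(I) = (-4 + I/4)/2 = -2 + I/8)
a(g, Q) = Q*g + Q*(-2 + Q/8) (a(g, Q) = Q*g + (-2 + Q/8)*Q = Q*g + Q*(-2 + Q/8))
(T(-1 - 6) - 130)*a(3, 5) = (-30 - 130)*((⅛)*5*(-16 + 5 + 8*3)) = -20*5*(-16 + 5 + 24) = -20*5*13 = -160*65/8 = -1300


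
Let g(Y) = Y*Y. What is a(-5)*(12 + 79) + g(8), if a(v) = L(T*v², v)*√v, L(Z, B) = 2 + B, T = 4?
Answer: 64 - 273*I*√5 ≈ 64.0 - 610.45*I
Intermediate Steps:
g(Y) = Y²
a(v) = √v*(2 + v) (a(v) = (2 + v)*√v = √v*(2 + v))
a(-5)*(12 + 79) + g(8) = (√(-5)*(2 - 5))*(12 + 79) + 8² = ((I*√5)*(-3))*91 + 64 = -3*I*√5*91 + 64 = -273*I*√5 + 64 = 64 - 273*I*√5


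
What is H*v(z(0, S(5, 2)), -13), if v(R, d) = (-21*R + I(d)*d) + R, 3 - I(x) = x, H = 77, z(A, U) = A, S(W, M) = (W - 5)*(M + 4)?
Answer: -16016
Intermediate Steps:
S(W, M) = (-5 + W)*(4 + M)
I(x) = 3 - x
v(R, d) = -20*R + d*(3 - d) (v(R, d) = (-21*R + (3 - d)*d) + R = (-21*R + d*(3 - d)) + R = -20*R + d*(3 - d))
H*v(z(0, S(5, 2)), -13) = 77*(-20*0 - 1*(-13)*(-3 - 13)) = 77*(0 - 1*(-13)*(-16)) = 77*(0 - 208) = 77*(-208) = -16016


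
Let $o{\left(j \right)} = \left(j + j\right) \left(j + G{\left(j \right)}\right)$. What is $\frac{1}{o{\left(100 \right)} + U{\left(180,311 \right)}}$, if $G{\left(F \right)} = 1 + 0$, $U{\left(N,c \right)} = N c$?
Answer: $\frac{1}{76180} \approx 1.3127 \cdot 10^{-5}$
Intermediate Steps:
$G{\left(F \right)} = 1$
$o{\left(j \right)} = 2 j \left(1 + j\right)$ ($o{\left(j \right)} = \left(j + j\right) \left(j + 1\right) = 2 j \left(1 + j\right)$)
$\frac{1}{o{\left(100 \right)} + U{\left(180,311 \right)}} = \frac{1}{2 \cdot 100 \left(1 + 100\right) + 180 \cdot 311} = \frac{1}{2 \cdot 100 \cdot 101 + 55980} = \frac{1}{20200 + 55980} = \frac{1}{76180}$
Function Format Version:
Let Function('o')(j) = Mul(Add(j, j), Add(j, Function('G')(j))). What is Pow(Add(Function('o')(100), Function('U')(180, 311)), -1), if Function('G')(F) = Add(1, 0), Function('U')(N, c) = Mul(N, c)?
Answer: Rational(1, 76180) ≈ 1.3127e-5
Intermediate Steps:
Function('G')(F) = 1
Function('o')(j) = Mul(2, j, Add(1, j)) (Function('o')(j) = Mul(Add(j, j), Add(j, 1)) = Mul(Mul(2, j), Add(1, j)) = Mul(2, j, Add(1, j)))
Pow(Add(Function('o')(100), Function('U')(180, 311)), -1) = Pow(Add(Mul(2, 100, Add(1, 100)), Mul(180, 311)), -1) = Pow(Add(Mul(2, 100, 101), 55980), -1) = Pow(Add(20200, 55980), -1) = Pow(76180, -1) = Rational(1, 76180)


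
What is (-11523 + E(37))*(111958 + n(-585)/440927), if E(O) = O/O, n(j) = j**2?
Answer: -568790988086902/440927 ≈ -1.2900e+9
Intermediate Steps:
E(O) = 1
(-11523 + E(37))*(111958 + n(-585)/440927) = (-11523 + 1)*(111958 + (-585)**2/440927) = -11522*(111958 + 342225*(1/440927)) = -11522*(111958 + 342225/440927) = -11522*49365647291/440927 = -568790988086902/440927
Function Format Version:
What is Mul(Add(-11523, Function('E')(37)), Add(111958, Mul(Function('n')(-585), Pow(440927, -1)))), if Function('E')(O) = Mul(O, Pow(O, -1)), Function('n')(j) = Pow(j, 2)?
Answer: Rational(-568790988086902, 440927) ≈ -1.2900e+9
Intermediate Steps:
Function('E')(O) = 1
Mul(Add(-11523, Function('E')(37)), Add(111958, Mul(Function('n')(-585), Pow(440927, -1)))) = Mul(Add(-11523, 1), Add(111958, Mul(Pow(-585, 2), Pow(440927, -1)))) = Mul(-11522, Add(111958, Mul(342225, Rational(1, 440927)))) = Mul(-11522, Add(111958, Rational(342225, 440927))) = Mul(-11522, Rational(49365647291, 440927)) = Rational(-568790988086902, 440927)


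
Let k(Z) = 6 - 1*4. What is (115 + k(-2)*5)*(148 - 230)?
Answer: -10250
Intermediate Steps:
k(Z) = 2 (k(Z) = 6 - 4 = 2)
(115 + k(-2)*5)*(148 - 230) = (115 + 2*5)*(148 - 230) = (115 + 10)*(-82) = 125*(-82) = -10250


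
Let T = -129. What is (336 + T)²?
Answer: 42849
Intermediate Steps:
(336 + T)² = (336 - 129)² = 207² = 42849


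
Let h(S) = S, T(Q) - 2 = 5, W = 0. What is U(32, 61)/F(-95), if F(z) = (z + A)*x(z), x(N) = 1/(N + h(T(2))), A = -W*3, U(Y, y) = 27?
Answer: 2376/95 ≈ 25.011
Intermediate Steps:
T(Q) = 7 (T(Q) = 2 + 5 = 7)
A = 0 (A = -1*0*3 = 0*3 = 0)
x(N) = 1/(7 + N) (x(N) = 1/(N + 7) = 1/(7 + N))
F(z) = z/(7 + z) (F(z) = (z + 0)/(7 + z) = z/(7 + z))
U(32, 61)/F(-95) = 27/((-95/(7 - 95))) = 27/((-95/(-88))) = 27/((-95*(-1/88))) = 27/(95/88) = 27*(88/95) = 2376/95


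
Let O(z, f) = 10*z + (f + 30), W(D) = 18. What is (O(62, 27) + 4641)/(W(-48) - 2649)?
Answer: -5318/2631 ≈ -2.0213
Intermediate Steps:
O(z, f) = 30 + f + 10*z (O(z, f) = 10*z + (30 + f) = 30 + f + 10*z)
(O(62, 27) + 4641)/(W(-48) - 2649) = ((30 + 27 + 10*62) + 4641)/(18 - 2649) = ((30 + 27 + 620) + 4641)/(-2631) = (677 + 4641)*(-1/2631) = 5318*(-1/2631) = -5318/2631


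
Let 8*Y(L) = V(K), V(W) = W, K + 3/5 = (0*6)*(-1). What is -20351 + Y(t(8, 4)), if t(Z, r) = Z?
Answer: -814043/40 ≈ -20351.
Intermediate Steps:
K = -⅗ (K = -⅗ + (0*6)*(-1) = -⅗ + 0*(-1) = -⅗ + 0 = -⅗ ≈ -0.60000)
Y(L) = -3/40 (Y(L) = (⅛)*(-⅗) = -3/40)
-20351 + Y(t(8, 4)) = -20351 - 3/40 = -814043/40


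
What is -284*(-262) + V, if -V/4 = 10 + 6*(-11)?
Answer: 74632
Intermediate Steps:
V = 224 (V = -4*(10 + 6*(-11)) = -4*(10 - 66) = -4*(-56) = 224)
-284*(-262) + V = -284*(-262) + 224 = 74408 + 224 = 74632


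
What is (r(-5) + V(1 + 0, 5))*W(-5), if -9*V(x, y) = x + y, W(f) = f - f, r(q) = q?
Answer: 0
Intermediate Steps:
W(f) = 0
V(x, y) = -x/9 - y/9 (V(x, y) = -(x + y)/9 = -x/9 - y/9)
(r(-5) + V(1 + 0, 5))*W(-5) = (-5 + (-(1 + 0)/9 - 1/9*5))*0 = (-5 + (-1/9*1 - 5/9))*0 = (-5 + (-1/9 - 5/9))*0 = (-5 - 2/3)*0 = -17/3*0 = 0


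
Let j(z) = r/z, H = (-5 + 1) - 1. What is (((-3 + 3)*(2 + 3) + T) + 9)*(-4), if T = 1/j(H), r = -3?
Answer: -128/3 ≈ -42.667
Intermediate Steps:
H = -5 (H = -4 - 1 = -5)
j(z) = -3/z
T = 5/3 (T = 1/(-3/(-5)) = 1/(-3*(-1/5)) = 1/(3/5) = 5/3 ≈ 1.6667)
(((-3 + 3)*(2 + 3) + T) + 9)*(-4) = (((-3 + 3)*(2 + 3) + 5/3) + 9)*(-4) = ((0*5 + 5/3) + 9)*(-4) = ((0 + 5/3) + 9)*(-4) = (5/3 + 9)*(-4) = (32/3)*(-4) = -128/3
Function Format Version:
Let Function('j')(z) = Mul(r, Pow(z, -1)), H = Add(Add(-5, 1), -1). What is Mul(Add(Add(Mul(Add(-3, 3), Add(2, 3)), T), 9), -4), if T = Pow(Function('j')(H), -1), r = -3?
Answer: Rational(-128, 3) ≈ -42.667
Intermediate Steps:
H = -5 (H = Add(-4, -1) = -5)
Function('j')(z) = Mul(-3, Pow(z, -1))
T = Rational(5, 3) (T = Pow(Mul(-3, Pow(-5, -1)), -1) = Pow(Mul(-3, Rational(-1, 5)), -1) = Pow(Rational(3, 5), -1) = Rational(5, 3) ≈ 1.6667)
Mul(Add(Add(Mul(Add(-3, 3), Add(2, 3)), T), 9), -4) = Mul(Add(Add(Mul(Add(-3, 3), Add(2, 3)), Rational(5, 3)), 9), -4) = Mul(Add(Add(Mul(0, 5), Rational(5, 3)), 9), -4) = Mul(Add(Add(0, Rational(5, 3)), 9), -4) = Mul(Add(Rational(5, 3), 9), -4) = Mul(Rational(32, 3), -4) = Rational(-128, 3)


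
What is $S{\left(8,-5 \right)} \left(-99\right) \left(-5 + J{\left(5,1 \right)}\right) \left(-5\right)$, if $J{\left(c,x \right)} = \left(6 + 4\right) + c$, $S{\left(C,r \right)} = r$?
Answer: $-24750$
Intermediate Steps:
$J{\left(c,x \right)} = 10 + c$
$S{\left(8,-5 \right)} \left(-99\right) \left(-5 + J{\left(5,1 \right)}\right) \left(-5\right) = \left(-5\right) \left(-99\right) \left(-5 + \left(10 + 5\right)\right) \left(-5\right) = 495 \left(-5 + 15\right) \left(-5\right) = 495 \cdot 10 \left(-5\right) = 495 \left(-50\right) = -24750$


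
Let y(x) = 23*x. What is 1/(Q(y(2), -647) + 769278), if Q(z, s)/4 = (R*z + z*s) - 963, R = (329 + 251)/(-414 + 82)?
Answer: 83/53622694 ≈ 1.5479e-6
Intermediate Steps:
R = -145/83 (R = 580/(-332) = 580*(-1/332) = -145/83 ≈ -1.7470)
Q(z, s) = -3852 - 580*z/83 + 4*s*z (Q(z, s) = 4*((-145*z/83 + z*s) - 963) = 4*((-145*z/83 + s*z) - 963) = 4*(-963 - 145*z/83 + s*z) = -3852 - 580*z/83 + 4*s*z)
1/(Q(y(2), -647) + 769278) = 1/((-3852 - 13340*2/83 + 4*(-647)*(23*2)) + 769278) = 1/((-3852 - 580/83*46 + 4*(-647)*46) + 769278) = 1/((-3852 - 26680/83 - 119048) + 769278) = 1/(-10227380/83 + 769278) = 1/(53622694/83) = 83/53622694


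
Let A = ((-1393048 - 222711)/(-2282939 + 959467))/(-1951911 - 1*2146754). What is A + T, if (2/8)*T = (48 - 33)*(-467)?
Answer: -151993603585553359/5424468364880 ≈ -28020.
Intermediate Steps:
T = -28020 (T = 4*((48 - 33)*(-467)) = 4*(15*(-467)) = 4*(-7005) = -28020)
A = -1615759/5424468364880 (A = (-1615759/(-1323472))/(-1951911 - 2146754) = -1615759*(-1/1323472)/(-4098665) = (1615759/1323472)*(-1/4098665) = -1615759/5424468364880 ≈ -2.9786e-7)
A + T = -1615759/5424468364880 - 28020 = -151993603585553359/5424468364880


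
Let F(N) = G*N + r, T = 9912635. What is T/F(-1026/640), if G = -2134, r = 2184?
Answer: 1586021600/896811 ≈ 1768.5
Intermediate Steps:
F(N) = 2184 - 2134*N (F(N) = -2134*N + 2184 = 2184 - 2134*N)
T/F(-1026/640) = 9912635/(2184 - (-2189484)/640) = 9912635/(2184 - 2134*(-513/320)) = 9912635/(2184 + 547371/160) = 9912635/(896811/160) = 9912635*(160/896811) = 1586021600/896811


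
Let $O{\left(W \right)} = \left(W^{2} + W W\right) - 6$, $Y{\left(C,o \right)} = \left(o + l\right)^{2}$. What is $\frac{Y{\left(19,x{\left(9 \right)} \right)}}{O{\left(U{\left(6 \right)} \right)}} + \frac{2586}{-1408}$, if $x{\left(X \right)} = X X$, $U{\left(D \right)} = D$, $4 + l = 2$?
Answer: $\frac{17803}{192} \approx 92.724$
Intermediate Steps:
$l = -2$ ($l = -4 + 2 = -2$)
$x{\left(X \right)} = X^{2}$
$Y{\left(C,o \right)} = \left(-2 + o\right)^{2}$ ($Y{\left(C,o \right)} = \left(o - 2\right)^{2} = \left(-2 + o\right)^{2}$)
$O{\left(W \right)} = -6 + 2 W^{2}$ ($O{\left(W \right)} = \left(W^{2} + W^{2}\right) - 6 = 2 W^{2} - 6 = -6 + 2 W^{2}$)
$\frac{Y{\left(19,x{\left(9 \right)} \right)}}{O{\left(U{\left(6 \right)} \right)}} + \frac{2586}{-1408} = \frac{\left(-2 + 9^{2}\right)^{2}}{-6 + 2 \cdot 6^{2}} + \frac{2586}{-1408} = \frac{\left(-2 + 81\right)^{2}}{-6 + 2 \cdot 36} + 2586 \left(- \frac{1}{1408}\right) = \frac{79^{2}}{-6 + 72} - \frac{1293}{704} = \frac{6241}{66} - \frac{1293}{704} = \frac{17803}{192}$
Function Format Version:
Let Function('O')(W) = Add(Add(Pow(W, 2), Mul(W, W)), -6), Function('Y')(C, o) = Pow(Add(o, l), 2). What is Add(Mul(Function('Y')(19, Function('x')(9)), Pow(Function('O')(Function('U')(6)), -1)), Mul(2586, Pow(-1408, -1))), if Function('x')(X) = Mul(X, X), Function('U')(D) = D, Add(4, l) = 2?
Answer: Rational(17803, 192) ≈ 92.724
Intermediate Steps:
l = -2 (l = Add(-4, 2) = -2)
Function('x')(X) = Pow(X, 2)
Function('Y')(C, o) = Pow(Add(-2, o), 2) (Function('Y')(C, o) = Pow(Add(o, -2), 2) = Pow(Add(-2, o), 2))
Function('O')(W) = Add(-6, Mul(2, Pow(W, 2))) (Function('O')(W) = Add(Add(Pow(W, 2), Pow(W, 2)), -6) = Add(Mul(2, Pow(W, 2)), -6) = Add(-6, Mul(2, Pow(W, 2))))
Add(Mul(Function('Y')(19, Function('x')(9)), Pow(Function('O')(Function('U')(6)), -1)), Mul(2586, Pow(-1408, -1))) = Add(Mul(Pow(Add(-2, Pow(9, 2)), 2), Pow(Add(-6, Mul(2, Pow(6, 2))), -1)), Mul(2586, Pow(-1408, -1))) = Add(Mul(Pow(Add(-2, 81), 2), Pow(Add(-6, Mul(2, 36)), -1)), Mul(2586, Rational(-1, 1408))) = Add(Mul(Pow(79, 2), Pow(Add(-6, 72), -1)), Rational(-1293, 704)) = Add(Mul(6241, Pow(66, -1)), Rational(-1293, 704)) = Add(Mul(6241, Rational(1, 66)), Rational(-1293, 704)) = Add(Rational(6241, 66), Rational(-1293, 704)) = Rational(17803, 192)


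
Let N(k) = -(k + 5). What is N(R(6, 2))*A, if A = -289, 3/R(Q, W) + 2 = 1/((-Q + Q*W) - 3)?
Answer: 4624/5 ≈ 924.80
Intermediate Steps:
R(Q, W) = 3/(-2 + 1/(-3 - Q + Q*W)) (R(Q, W) = 3/(-2 + 1/((-Q + Q*W) - 3)) = 3/(-2 + 1/(-3 - Q + Q*W)))
N(k) = -5 - k (N(k) = -(5 + k) = -5 - k)
N(R(6, 2))*A = (-5 - 3*(-3 - 1*6 + 6*2)/(7 + 2*6 - 2*6*2))*(-289) = (-5 - 3*(-3 - 6 + 12)/(7 + 12 - 24))*(-289) = (-5 - 3*3/(-5))*(-289) = (-5 - 3*(-1)*3/5)*(-289) = (-5 - 1*(-9/5))*(-289) = (-5 + 9/5)*(-289) = -16/5*(-289) = 4624/5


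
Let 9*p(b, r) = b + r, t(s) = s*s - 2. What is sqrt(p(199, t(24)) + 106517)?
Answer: sqrt(959426)/3 ≈ 326.50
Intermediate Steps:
t(s) = -2 + s**2 (t(s) = s**2 - 2 = -2 + s**2)
p(b, r) = b/9 + r/9 (p(b, r) = (b + r)/9 = b/9 + r/9)
sqrt(p(199, t(24)) + 106517) = sqrt(((1/9)*199 + (-2 + 24**2)/9) + 106517) = sqrt((199/9 + (-2 + 576)/9) + 106517) = sqrt((199/9 + (1/9)*574) + 106517) = sqrt((199/9 + 574/9) + 106517) = sqrt(773/9 + 106517) = sqrt(959426/9) = sqrt(959426)/3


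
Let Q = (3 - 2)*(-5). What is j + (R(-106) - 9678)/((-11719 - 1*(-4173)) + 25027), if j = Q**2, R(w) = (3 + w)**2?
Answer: 437956/17481 ≈ 25.053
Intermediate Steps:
Q = -5 (Q = 1*(-5) = -5)
j = 25 (j = (-5)**2 = 25)
j + (R(-106) - 9678)/((-11719 - 1*(-4173)) + 25027) = 25 + ((3 - 106)**2 - 9678)/((-11719 - 1*(-4173)) + 25027) = 25 + ((-103)**2 - 9678)/((-11719 + 4173) + 25027) = 25 + (10609 - 9678)/(-7546 + 25027) = 25 + 931/17481 = 437956/17481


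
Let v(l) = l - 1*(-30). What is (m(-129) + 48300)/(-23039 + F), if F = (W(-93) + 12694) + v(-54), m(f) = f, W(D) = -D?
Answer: -48171/10276 ≈ -4.6877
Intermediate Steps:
v(l) = 30 + l (v(l) = l + 30 = 30 + l)
F = 12763 (F = (-1*(-93) + 12694) + (30 - 54) = (93 + 12694) - 24 = 12787 - 24 = 12763)
(m(-129) + 48300)/(-23039 + F) = (-129 + 48300)/(-23039 + 12763) = 48171/(-10276) = 48171*(-1/10276) = -48171/10276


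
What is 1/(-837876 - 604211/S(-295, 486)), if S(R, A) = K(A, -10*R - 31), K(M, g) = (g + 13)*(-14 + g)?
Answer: -8517460/7136575919171 ≈ -1.1935e-6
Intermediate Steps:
K(M, g) = (-14 + g)*(13 + g) (K(M, g) = (13 + g)*(-14 + g) = (-14 + g)*(13 + g))
S(R, A) = -151 + (-31 - 10*R)² + 10*R (S(R, A) = -182 + (-10*R - 31)² - (-10*R - 31) = -182 + (-31 - 10*R)² - (-31 - 10*R) = -182 + (-31 - 10*R)² + (31 + 10*R) = -151 + (-31 - 10*R)² + 10*R)
1/(-837876 - 604211/S(-295, 486)) = 1/(-837876 - 604211/(810 + 100*(-295)² + 630*(-295))) = 1/(-837876 - 604211/(810 + 100*87025 - 185850)) = 1/(-837876 - 604211/(810 + 8702500 - 185850)) = 1/(-837876 - 604211/8517460) = 1/(-7136575919171/8517460) = -8517460/7136575919171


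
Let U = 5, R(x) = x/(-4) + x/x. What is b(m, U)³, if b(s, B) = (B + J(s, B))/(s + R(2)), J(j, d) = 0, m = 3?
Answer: 1000/343 ≈ 2.9155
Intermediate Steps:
R(x) = 1 - x/4 (R(x) = x*(-¼) + 1 = -x/4 + 1 = 1 - x/4)
b(s, B) = B/(½ + s) (b(s, B) = (B + 0)/(s + (1 - ¼*2)) = B/(s + (1 - ½)) = B/(s + ½) = B/(½ + s))
b(m, U)³ = (2*5/(1 + 2*3))³ = (2*5/(1 + 6))³ = (2*5/7)³ = (2*5*(⅐))³ = (10/7)³ = 1000/343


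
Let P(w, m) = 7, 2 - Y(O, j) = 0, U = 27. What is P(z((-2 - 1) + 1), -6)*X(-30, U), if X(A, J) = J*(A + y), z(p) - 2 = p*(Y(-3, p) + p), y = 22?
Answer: -1512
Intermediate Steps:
Y(O, j) = 2 (Y(O, j) = 2 - 1*0 = 2 + 0 = 2)
z(p) = 2 + p*(2 + p)
X(A, J) = J*(22 + A) (X(A, J) = J*(A + 22) = J*(22 + A))
P(z((-2 - 1) + 1), -6)*X(-30, U) = 7*(27*(22 - 30)) = 7*(27*(-8)) = 7*(-216) = -1512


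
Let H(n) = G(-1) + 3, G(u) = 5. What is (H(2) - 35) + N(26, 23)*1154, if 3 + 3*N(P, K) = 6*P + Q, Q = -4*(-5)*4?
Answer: 268801/3 ≈ 89600.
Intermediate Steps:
Q = 80 (Q = 20*4 = 80)
N(P, K) = 77/3 + 2*P (N(P, K) = -1 + (6*P + 80)/3 = -1 + (80 + 6*P)/3 = -1 + (80/3 + 2*P) = 77/3 + 2*P)
H(n) = 8 (H(n) = 5 + 3 = 8)
(H(2) - 35) + N(26, 23)*1154 = (8 - 35) + (77/3 + 2*26)*1154 = -27 + (77/3 + 52)*1154 = -27 + (233/3)*1154 = -27 + 268882/3 = 268801/3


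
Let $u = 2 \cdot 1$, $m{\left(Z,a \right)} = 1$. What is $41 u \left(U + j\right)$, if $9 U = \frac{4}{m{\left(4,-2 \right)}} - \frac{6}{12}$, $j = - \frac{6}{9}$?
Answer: $- \frac{205}{9} \approx -22.778$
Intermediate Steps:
$j = - \frac{2}{3}$ ($j = \left(-6\right) \frac{1}{9} = - \frac{2}{3} \approx -0.66667$)
$u = 2$
$U = \frac{7}{18}$ ($U = \frac{\frac{4}{1} - \frac{6}{12}}{9} = \frac{4 \cdot 1 - \frac{1}{2}}{9} = \frac{4 - \frac{1}{2}}{9} = \frac{1}{9} \cdot \frac{7}{2} = \frac{7}{18} \approx 0.38889$)
$41 u \left(U + j\right) = 41 \cdot 2 \left(\frac{7}{18} - \frac{2}{3}\right) = 82 \left(- \frac{5}{18}\right) = - \frac{205}{9}$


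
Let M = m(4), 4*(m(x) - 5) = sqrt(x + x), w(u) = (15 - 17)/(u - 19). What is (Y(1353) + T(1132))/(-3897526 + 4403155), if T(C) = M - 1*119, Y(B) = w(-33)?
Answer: -2963/13146354 + sqrt(2)/1011258 ≈ -0.00022399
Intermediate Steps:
w(u) = -2/(-19 + u)
Y(B) = 1/26 (Y(B) = -2/(-19 - 33) = -2/(-52) = -2*(-1/52) = 1/26)
m(x) = 5 + sqrt(2)*sqrt(x)/4 (m(x) = 5 + sqrt(x + x)/4 = 5 + sqrt(2*x)/4 = 5 + (sqrt(2)*sqrt(x))/4 = 5 + sqrt(2)*sqrt(x)/4)
M = 5 + sqrt(2)/2 (M = 5 + sqrt(2)*sqrt(4)/4 = 5 + (1/4)*sqrt(2)*2 = 5 + sqrt(2)/2 ≈ 5.7071)
T(C) = -114 + sqrt(2)/2 (T(C) = (5 + sqrt(2)/2) - 1*119 = (5 + sqrt(2)/2) - 119 = -114 + sqrt(2)/2)
(Y(1353) + T(1132))/(-3897526 + 4403155) = (1/26 + (-114 + sqrt(2)/2))/(-3897526 + 4403155) = (-2963/26 + sqrt(2)/2)/505629 = (-2963/26 + sqrt(2)/2)*(1/505629) = -2963/13146354 + sqrt(2)/1011258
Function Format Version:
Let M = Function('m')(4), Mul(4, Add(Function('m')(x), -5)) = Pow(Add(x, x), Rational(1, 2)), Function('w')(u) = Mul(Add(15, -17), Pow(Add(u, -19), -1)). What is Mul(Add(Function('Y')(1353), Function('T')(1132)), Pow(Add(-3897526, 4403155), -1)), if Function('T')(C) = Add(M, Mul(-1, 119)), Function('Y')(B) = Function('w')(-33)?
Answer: Add(Rational(-2963, 13146354), Mul(Rational(1, 1011258), Pow(2, Rational(1, 2)))) ≈ -0.00022399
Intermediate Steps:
Function('w')(u) = Mul(-2, Pow(Add(-19, u), -1))
Function('Y')(B) = Rational(1, 26) (Function('Y')(B) = Mul(-2, Pow(Add(-19, -33), -1)) = Mul(-2, Pow(-52, -1)) = Mul(-2, Rational(-1, 52)) = Rational(1, 26))
Function('m')(x) = Add(5, Mul(Rational(1, 4), Pow(2, Rational(1, 2)), Pow(x, Rational(1, 2)))) (Function('m')(x) = Add(5, Mul(Rational(1, 4), Pow(Add(x, x), Rational(1, 2)))) = Add(5, Mul(Rational(1, 4), Pow(Mul(2, x), Rational(1, 2)))) = Add(5, Mul(Rational(1, 4), Mul(Pow(2, Rational(1, 2)), Pow(x, Rational(1, 2))))) = Add(5, Mul(Rational(1, 4), Pow(2, Rational(1, 2)), Pow(x, Rational(1, 2)))))
M = Add(5, Mul(Rational(1, 2), Pow(2, Rational(1, 2)))) (M = Add(5, Mul(Rational(1, 4), Pow(2, Rational(1, 2)), Pow(4, Rational(1, 2)))) = Add(5, Mul(Rational(1, 4), Pow(2, Rational(1, 2)), 2)) = Add(5, Mul(Rational(1, 2), Pow(2, Rational(1, 2)))) ≈ 5.7071)
Function('T')(C) = Add(-114, Mul(Rational(1, 2), Pow(2, Rational(1, 2)))) (Function('T')(C) = Add(Add(5, Mul(Rational(1, 2), Pow(2, Rational(1, 2)))), Mul(-1, 119)) = Add(Add(5, Mul(Rational(1, 2), Pow(2, Rational(1, 2)))), -119) = Add(-114, Mul(Rational(1, 2), Pow(2, Rational(1, 2)))))
Mul(Add(Function('Y')(1353), Function('T')(1132)), Pow(Add(-3897526, 4403155), -1)) = Mul(Add(Rational(1, 26), Add(-114, Mul(Rational(1, 2), Pow(2, Rational(1, 2))))), Pow(Add(-3897526, 4403155), -1)) = Mul(Add(Rational(-2963, 26), Mul(Rational(1, 2), Pow(2, Rational(1, 2)))), Pow(505629, -1)) = Mul(Add(Rational(-2963, 26), Mul(Rational(1, 2), Pow(2, Rational(1, 2)))), Rational(1, 505629)) = Add(Rational(-2963, 13146354), Mul(Rational(1, 1011258), Pow(2, Rational(1, 2))))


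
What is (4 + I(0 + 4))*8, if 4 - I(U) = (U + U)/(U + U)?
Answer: 56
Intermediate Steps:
I(U) = 3 (I(U) = 4 - (U + U)/(U + U) = 4 - 2*U/(2*U) = 4 - 2*U*1/(2*U) = 4 - 1*1 = 4 - 1 = 3)
(4 + I(0 + 4))*8 = (4 + 3)*8 = 7*8 = 56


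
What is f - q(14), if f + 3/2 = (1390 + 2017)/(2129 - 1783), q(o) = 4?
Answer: 752/173 ≈ 4.3468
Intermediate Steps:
f = 1444/173 (f = -3/2 + (1390 + 2017)/(2129 - 1783) = -3/2 + 3407/346 = 1444/173 ≈ 8.3468)
f - q(14) = 1444/173 - 1*4 = 1444/173 - 4 = 752/173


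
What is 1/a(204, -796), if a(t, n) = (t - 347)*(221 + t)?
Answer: -1/60775 ≈ -1.6454e-5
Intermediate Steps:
a(t, n) = (-347 + t)*(221 + t)
1/a(204, -796) = 1/(-76687 + 204² - 126*204) = 1/(-76687 + 41616 - 25704) = 1/(-60775) = -1/60775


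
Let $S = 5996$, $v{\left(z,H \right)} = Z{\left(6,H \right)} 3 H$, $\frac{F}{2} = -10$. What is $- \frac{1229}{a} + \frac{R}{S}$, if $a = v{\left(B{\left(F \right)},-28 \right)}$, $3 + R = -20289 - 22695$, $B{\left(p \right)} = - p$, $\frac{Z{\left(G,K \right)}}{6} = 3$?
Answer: $- \frac{14406815}{2266488} \approx -6.3564$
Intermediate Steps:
$F = -20$ ($F = 2 \left(-10\right) = -20$)
$Z{\left(G,K \right)} = 18$ ($Z{\left(G,K \right)} = 6 \cdot 3 = 18$)
$R = -42987$ ($R = -3 - 42984 = -42987$)
$v{\left(z,H \right)} = 54 H$ ($v{\left(z,H \right)} = 18 \cdot 3 H = 54 H$)
$a = -1512$ ($a = 54 \left(-28\right) = -1512$)
$- \frac{1229}{a} + \frac{R}{S} = - \frac{1229}{-1512} - \frac{42987}{5996} = \left(-1229\right) \left(- \frac{1}{1512}\right) - \frac{42987}{5996} = \frac{1229}{1512} - \frac{42987}{5996} = - \frac{14406815}{2266488}$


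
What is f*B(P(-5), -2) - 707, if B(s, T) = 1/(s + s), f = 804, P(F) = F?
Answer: -3937/5 ≈ -787.40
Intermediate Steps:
B(s, T) = 1/(2*s)
f*B(P(-5), -2) - 707 = 804*((½)/(-5)) - 707 = 804*((½)*(-⅕)) - 707 = 804*(-⅒) - 707 = -402/5 - 707 = -3937/5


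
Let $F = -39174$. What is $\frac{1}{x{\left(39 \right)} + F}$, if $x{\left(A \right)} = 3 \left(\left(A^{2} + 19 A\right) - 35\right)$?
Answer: $- \frac{1}{32493} \approx -3.0776 \cdot 10^{-5}$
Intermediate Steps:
$x{\left(A \right)} = -105 + 3 A^{2} + 57 A$ ($x{\left(A \right)} = 3 \left(-35 + A^{2} + 19 A\right) = -105 + 3 A^{2} + 57 A$)
$\frac{1}{x{\left(39 \right)} + F} = \frac{1}{\left(-105 + 3 \cdot 39^{2} + 57 \cdot 39\right) - 39174} = \frac{1}{\left(-105 + 3 \cdot 1521 + 2223\right) - 39174} = \frac{1}{\left(-105 + 4563 + 2223\right) - 39174} = \frac{1}{6681 - 39174} = \frac{1}{-32493} = - \frac{1}{32493}$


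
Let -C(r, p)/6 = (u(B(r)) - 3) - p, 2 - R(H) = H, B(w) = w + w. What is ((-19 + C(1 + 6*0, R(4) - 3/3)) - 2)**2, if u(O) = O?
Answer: 1089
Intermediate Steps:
B(w) = 2*w
R(H) = 2 - H
C(r, p) = 18 - 12*r + 6*p (C(r, p) = -6*((2*r - 3) - p) = -6*((-3 + 2*r) - p) = -6*(-3 - p + 2*r) = 18 - 12*r + 6*p)
((-19 + C(1 + 6*0, R(4) - 3/3)) - 2)**2 = ((-19 + (18 - 12*(1 + 6*0) + 6*((2 - 1*4) - 3/3))) - 2)**2 = ((-19 + (18 - 12*(1 + 0) + 6*((2 - 4) - 3*1/3))) - 2)**2 = ((-19 + (18 - 12*1 + 6*(-2 - 1))) - 2)**2 = ((-19 + (18 - 12 + 6*(-3))) - 2)**2 = ((-19 + (18 - 12 - 18)) - 2)**2 = ((-19 - 12) - 2)**2 = (-31 - 2)**2 = (-33)**2 = 1089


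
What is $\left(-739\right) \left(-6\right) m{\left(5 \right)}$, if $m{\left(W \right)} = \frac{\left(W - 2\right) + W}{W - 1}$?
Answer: $8868$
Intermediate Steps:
$m{\left(W \right)} = \frac{-2 + 2 W}{-1 + W}$ ($m{\left(W \right)} = \frac{\left(-2 + W\right) + W}{-1 + W} = \frac{-2 + 2 W}{-1 + W}$)
$\left(-739\right) \left(-6\right) m{\left(5 \right)} = \left(-739\right) \left(-6\right) 2 = 4434 \cdot 2 = 8868$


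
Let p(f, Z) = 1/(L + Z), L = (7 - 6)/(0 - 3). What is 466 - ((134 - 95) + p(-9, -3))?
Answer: 4273/10 ≈ 427.30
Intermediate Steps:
L = -⅓ (L = 1/(-3) = 1*(-⅓) = -⅓ ≈ -0.33333)
p(f, Z) = 1/(-⅓ + Z)
466 - ((134 - 95) + p(-9, -3)) = 466 - ((134 - 95) + 3/(-1 + 3*(-3))) = 466 - (39 + 3/(-1 - 9)) = 466 - (39 + 3/(-10)) = 466 - (39 + 3*(-⅒)) = 466 - (39 - 3/10) = 466 - 1*387/10 = 466 - 387/10 = 4273/10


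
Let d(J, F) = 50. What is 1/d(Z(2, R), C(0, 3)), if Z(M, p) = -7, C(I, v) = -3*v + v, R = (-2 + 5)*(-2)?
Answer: 1/50 ≈ 0.020000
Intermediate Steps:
R = -6 (R = 3*(-2) = -6)
C(I, v) = -2*v
1/d(Z(2, R), C(0, 3)) = 1/50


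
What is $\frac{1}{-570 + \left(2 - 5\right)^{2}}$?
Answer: $- \frac{1}{561} \approx -0.0017825$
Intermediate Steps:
$\frac{1}{-570 + \left(2 - 5\right)^{2}} = \frac{1}{-570 + \left(-3\right)^{2}} = \frac{1}{-570 + 9} = \frac{1}{-561} = - \frac{1}{561}$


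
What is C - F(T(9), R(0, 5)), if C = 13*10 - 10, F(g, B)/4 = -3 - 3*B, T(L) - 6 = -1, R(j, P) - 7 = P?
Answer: 276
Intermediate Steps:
R(j, P) = 7 + P
T(L) = 5 (T(L) = 6 - 1 = 5)
F(g, B) = -12 - 12*B (F(g, B) = 4*(-3 - 3*B) = -12 - 12*B)
C = 120 (C = 130 - 10 = 120)
C - F(T(9), R(0, 5)) = 120 - (-12 - 12*(7 + 5)) = 120 - (-12 - 12*12) = 120 - (-12 - 144) = 120 - 1*(-156) = 120 + 156 = 276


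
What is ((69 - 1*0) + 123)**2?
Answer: 36864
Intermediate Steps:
((69 - 1*0) + 123)**2 = ((69 + 0) + 123)**2 = (69 + 123)**2 = 192**2 = 36864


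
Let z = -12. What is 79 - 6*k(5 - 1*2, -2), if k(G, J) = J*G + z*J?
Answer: -29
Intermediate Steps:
k(G, J) = -12*J + G*J (k(G, J) = J*G - 12*J = G*J - 12*J = -12*J + G*J)
79 - 6*k(5 - 1*2, -2) = 79 - (-12)*(-12 + (5 - 1*2)) = 79 - (-12)*(-12 + (5 - 2)) = 79 - (-12)*(-12 + 3) = 79 - (-12)*(-9) = 79 - 6*18 = 79 - 108 = -29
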